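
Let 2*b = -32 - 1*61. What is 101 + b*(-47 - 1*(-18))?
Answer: 2899/2 ≈ 1449.5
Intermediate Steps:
b = -93/2 (b = (-32 - 1*61)/2 = (-32 - 61)/2 = (½)*(-93) = -93/2 ≈ -46.500)
101 + b*(-47 - 1*(-18)) = 101 - 93*(-47 - 1*(-18))/2 = 101 - 93*(-47 + 18)/2 = 101 - 93/2*(-29) = 101 + 2697/2 = 2899/2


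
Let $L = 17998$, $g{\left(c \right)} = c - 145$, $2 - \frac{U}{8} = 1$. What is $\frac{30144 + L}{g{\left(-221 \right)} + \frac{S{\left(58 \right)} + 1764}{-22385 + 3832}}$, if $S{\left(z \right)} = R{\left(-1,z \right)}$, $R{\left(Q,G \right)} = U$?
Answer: $- \frac{446589263}{3396085} \approx -131.5$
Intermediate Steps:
$U = 8$ ($U = 16 - 8 = 8$)
$R{\left(Q,G \right)} = 8$
$S{\left(z \right)} = 8$
$g{\left(c \right)} = -145 + c$
$\frac{30144 + L}{g{\left(-221 \right)} + \frac{S{\left(58 \right)} + 1764}{-22385 + 3832}} = \frac{30144 + 17998}{\left(-145 - 221\right) + \frac{8 + 1764}{-22385 + 3832}} = \frac{48142}{-366 + \frac{1772}{-18553}} = \frac{48142}{-366 + 1772 \left(- \frac{1}{18553}\right)} = \frac{48142}{-366 - \frac{1772}{18553}} = \frac{48142}{- \frac{6792170}{18553}} = 48142 \left(- \frac{18553}{6792170}\right) = - \frac{446589263}{3396085}$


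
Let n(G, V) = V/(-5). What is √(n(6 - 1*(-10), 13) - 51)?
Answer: 2*I*√335/5 ≈ 7.3212*I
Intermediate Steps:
n(G, V) = -V/5 (n(G, V) = V*(-⅕) = -V/5)
√(n(6 - 1*(-10), 13) - 51) = √(-⅕*13 - 51) = √(-13/5 - 51) = √(-268/5) = 2*I*√335/5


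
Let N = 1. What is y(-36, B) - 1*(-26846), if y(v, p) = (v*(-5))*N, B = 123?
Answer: 27026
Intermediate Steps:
y(v, p) = -5*v (y(v, p) = (v*(-5))*1 = -5*v*1 = -5*v)
y(-36, B) - 1*(-26846) = -5*(-36) - 1*(-26846) = 180 + 26846 = 27026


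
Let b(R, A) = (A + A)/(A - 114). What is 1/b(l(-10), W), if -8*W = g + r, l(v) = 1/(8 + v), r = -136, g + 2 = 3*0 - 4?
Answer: -385/142 ≈ -2.7113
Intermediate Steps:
g = -6 (g = -2 + (3*0 - 4) = -2 + (0 - 4) = -2 - 4 = -6)
W = 71/4 (W = -(-6 - 136)/8 = -⅛*(-142) = 71/4 ≈ 17.750)
b(R, A) = 2*A/(-114 + A) (b(R, A) = (2*A)/(-114 + A) = 2*A/(-114 + A))
1/b(l(-10), W) = 1/(2*(71/4)/(-114 + 71/4)) = 1/(2*(71/4)/(-385/4)) = 1/(2*(71/4)*(-4/385)) = 1/(-142/385) = -385/142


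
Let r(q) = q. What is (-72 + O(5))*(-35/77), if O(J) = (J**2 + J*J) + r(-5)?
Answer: 135/11 ≈ 12.273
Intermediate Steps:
O(J) = -5 + 2*J**2 (O(J) = (J**2 + J*J) - 5 = (J**2 + J**2) - 5 = 2*J**2 - 5 = -5 + 2*J**2)
(-72 + O(5))*(-35/77) = (-72 + (-5 + 2*5**2))*(-35/77) = (-72 + (-5 + 2*25))*(-35*1/77) = (-72 + (-5 + 50))*(-5/11) = (-72 + 45)*(-5/11) = -27*(-5/11) = 135/11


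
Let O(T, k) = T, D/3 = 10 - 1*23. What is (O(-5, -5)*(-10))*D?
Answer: -1950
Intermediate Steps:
D = -39 (D = 3*(10 - 1*23) = 3*(10 - 23) = 3*(-13) = -39)
(O(-5, -5)*(-10))*D = -5*(-10)*(-39) = 50*(-39) = -1950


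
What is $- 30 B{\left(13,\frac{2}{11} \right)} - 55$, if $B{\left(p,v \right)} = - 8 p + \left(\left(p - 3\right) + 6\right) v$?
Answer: $\frac{32755}{11} \approx 2977.7$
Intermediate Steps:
$B{\left(p,v \right)} = - 8 p + v \left(3 + p\right)$ ($B{\left(p,v \right)} = - 8 p + \left(\left(-3 + p\right) + 6\right) v = - 8 p + \left(3 + p\right) v = - 8 p + v \left(3 + p\right)$)
$- 30 B{\left(13,\frac{2}{11} \right)} - 55 = - 30 \left(\left(-8\right) 13 + 3 \cdot \frac{2}{11} + 13 \cdot \frac{2}{11}\right) - 55 = - 30 \left(-104 + 3 \cdot 2 \cdot \frac{1}{11} + 13 \cdot 2 \cdot \frac{1}{11}\right) - 55 = - 30 \left(-104 + 3 \cdot \frac{2}{11} + 13 \cdot \frac{2}{11}\right) - 55 = - 30 \left(-104 + \frac{6}{11} + \frac{26}{11}\right) - 55 = \left(-30\right) \left(- \frac{1112}{11}\right) - 55 = \frac{33360}{11} - 55 = \frac{32755}{11}$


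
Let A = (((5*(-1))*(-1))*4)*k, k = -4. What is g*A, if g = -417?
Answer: 33360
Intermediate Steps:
A = -80 (A = (((5*(-1))*(-1))*4)*(-4) = (-5*(-1)*4)*(-4) = (5*4)*(-4) = 20*(-4) = -80)
g*A = -417*(-80) = 33360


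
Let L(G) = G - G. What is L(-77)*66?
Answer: 0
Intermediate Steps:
L(G) = 0
L(-77)*66 = 0*66 = 0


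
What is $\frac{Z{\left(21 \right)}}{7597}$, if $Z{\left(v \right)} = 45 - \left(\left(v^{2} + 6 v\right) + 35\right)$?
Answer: $- \frac{557}{7597} \approx -0.073318$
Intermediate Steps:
$Z{\left(v \right)} = 10 - v^{2} - 6 v$ ($Z{\left(v \right)} = 45 - \left(35 + v^{2} + 6 v\right) = 10 - v^{2} - 6 v$)
$\frac{Z{\left(21 \right)}}{7597} = \frac{10 - 21^{2} - 126}{7597} = \left(10 - 441 - 126\right) \frac{1}{7597} = \left(-557\right) \frac{1}{7597} = - \frac{557}{7597}$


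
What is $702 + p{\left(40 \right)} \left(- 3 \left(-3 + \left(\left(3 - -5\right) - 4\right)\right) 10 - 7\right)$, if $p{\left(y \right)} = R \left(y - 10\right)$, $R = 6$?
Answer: $-5958$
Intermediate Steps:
$p{\left(y \right)} = -60 + 6 y$ ($p{\left(y \right)} = 6 \left(y - 10\right) = 6 \left(-10 + y\right) = -60 + 6 y$)
$702 + p{\left(40 \right)} \left(- 3 \left(-3 + \left(\left(3 - -5\right) - 4\right)\right) 10 - 7\right) = 702 + \left(-60 + 6 \cdot 40\right) \left(- 3 \left(-3 + \left(\left(3 - -5\right) - 4\right)\right) 10 - 7\right) = 702 + \left(-60 + 240\right) \left(- 3 \left(-3 + \left(\left(3 + 5\right) - 4\right)\right) 10 - 7\right) = 702 + 180 \left(- 3 \left(-3 + \left(8 - 4\right)\right) 10 - 7\right) = 702 + 180 \left(- 3 \left(-3 + 4\right) 10 - 7\right) = 702 + 180 \left(\left(-3\right) 1 \cdot 10 - 7\right) = 702 + 180 \left(\left(-3\right) 10 - 7\right) = 702 + 180 \left(-30 - 7\right) = 702 + 180 \left(-37\right) = 702 - 6660 = -5958$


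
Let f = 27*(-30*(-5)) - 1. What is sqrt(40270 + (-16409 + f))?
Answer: sqrt(27910) ≈ 167.06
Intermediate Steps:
f = 4049 (f = 27*150 - 1 = 4050 - 1 = 4049)
sqrt(40270 + (-16409 + f)) = sqrt(40270 + (-16409 + 4049)) = sqrt(40270 - 12360) = sqrt(27910)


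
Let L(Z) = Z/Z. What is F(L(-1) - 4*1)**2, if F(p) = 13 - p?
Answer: 256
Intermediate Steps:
L(Z) = 1
F(L(-1) - 4*1)**2 = (13 - (1 - 4*1))**2 = (13 - (1 - 4))**2 = (13 - 1*(-3))**2 = (13 + 3)**2 = 16**2 = 256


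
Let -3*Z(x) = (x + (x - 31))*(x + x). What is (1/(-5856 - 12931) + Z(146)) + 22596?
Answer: -52753897/18787 ≈ -2808.0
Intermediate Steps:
Z(x) = -2*x*(-31 + 2*x)/3 (Z(x) = -(x + (x - 31))*(x + x)/3 = -(x + (-31 + x))*2*x/3 = -(-31 + 2*x)*2*x/3 = -2*x*(-31 + 2*x)/3)
(1/(-5856 - 12931) + Z(146)) + 22596 = (1/(-5856 - 12931) + (2/3)*146*(31 - 2*146)) + 22596 = (1/(-18787) + (2/3)*146*(31 - 292)) + 22596 = (-1/18787 + (2/3)*146*(-261)) + 22596 = (-1/18787 - 25404) + 22596 = -477264949/18787 + 22596 = -52753897/18787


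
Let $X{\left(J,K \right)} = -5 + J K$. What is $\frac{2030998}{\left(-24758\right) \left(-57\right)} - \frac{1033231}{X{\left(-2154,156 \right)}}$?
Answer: $\frac{1070288006764}{237103070487} \approx 4.514$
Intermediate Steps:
$\frac{2030998}{\left(-24758\right) \left(-57\right)} - \frac{1033231}{X{\left(-2154,156 \right)}} = \frac{2030998}{\left(-24758\right) \left(-57\right)} - \frac{1033231}{-5 - 336024} = \frac{2030998}{1411206} - \frac{1033231}{-5 - 336024} = 2030998 \cdot \frac{1}{1411206} - \frac{1033231}{-336029} = \frac{1015499}{705603} - - \frac{1033231}{336029} = \frac{1015499}{705603} + \frac{1033231}{336029} = \frac{1070288006764}{237103070487}$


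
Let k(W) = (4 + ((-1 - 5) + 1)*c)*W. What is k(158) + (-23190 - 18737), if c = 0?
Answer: -41295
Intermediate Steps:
k(W) = 4*W (k(W) = (4 + ((-1 - 5) + 1)*0)*W = (4 + (-6 + 1)*0)*W = (4 - 5*0)*W = (4 + 0)*W = 4*W)
k(158) + (-23190 - 18737) = 4*158 + (-23190 - 18737) = 632 - 41927 = -41295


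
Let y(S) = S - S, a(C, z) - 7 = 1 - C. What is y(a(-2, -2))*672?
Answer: 0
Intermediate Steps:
a(C, z) = 8 - C (a(C, z) = 7 + (1 - C) = 8 - C)
y(S) = 0
y(a(-2, -2))*672 = 0*672 = 0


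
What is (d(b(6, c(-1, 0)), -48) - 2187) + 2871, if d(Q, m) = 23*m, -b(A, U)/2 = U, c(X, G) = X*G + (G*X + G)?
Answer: -420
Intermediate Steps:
c(X, G) = G + 2*G*X (c(X, G) = G*X + (G + G*X) = G + 2*G*X)
b(A, U) = -2*U
(d(b(6, c(-1, 0)), -48) - 2187) + 2871 = (23*(-48) - 2187) + 2871 = (-1104 - 2187) + 2871 = -3291 + 2871 = -420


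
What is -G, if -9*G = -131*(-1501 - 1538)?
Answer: 132703/3 ≈ 44234.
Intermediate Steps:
G = -132703/3 (G = -(-131)*(-1501 - 1538)/9 = -(-131)*(-3039)/9 = -⅑*398109 = -132703/3 ≈ -44234.)
-G = -1*(-132703/3) = 132703/3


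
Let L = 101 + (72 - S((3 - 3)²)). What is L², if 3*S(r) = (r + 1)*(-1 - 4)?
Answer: 274576/9 ≈ 30508.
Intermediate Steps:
S(r) = -5/3 - 5*r/3 (S(r) = ((r + 1)*(-1 - 4))/3 = ((1 + r)*(-5))/3 = (-5 - 5*r)/3 = -5/3 - 5*r/3)
L = 524/3 (L = 101 + (72 - (-5/3 - 5*(3 - 3)²/3)) = 101 + (72 - (-5/3 - 5/3*0²)) = 101 + (72 - (-5/3 - 5/3*0)) = 101 + (72 - (-5/3 + 0)) = 101 + (72 - 1*(-5/3)) = 101 + (72 + 5/3) = 101 + 221/3 = 524/3 ≈ 174.67)
L² = (524/3)² = 274576/9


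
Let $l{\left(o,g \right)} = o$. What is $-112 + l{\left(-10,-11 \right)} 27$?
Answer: $-382$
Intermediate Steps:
$-112 + l{\left(-10,-11 \right)} 27 = -112 - 270 = -382$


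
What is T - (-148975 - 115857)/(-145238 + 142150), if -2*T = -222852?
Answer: 21488666/193 ≈ 1.1134e+5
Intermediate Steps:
T = 111426 (T = -1/2*(-222852) = 111426)
T - (-148975 - 115857)/(-145238 + 142150) = 111426 - (-148975 - 115857)/(-145238 + 142150) = 111426 - (-264832)/(-3088) = 111426 - (-264832)*(-1)/3088 = 111426 - 1*16552/193 = 111426 - 16552/193 = 21488666/193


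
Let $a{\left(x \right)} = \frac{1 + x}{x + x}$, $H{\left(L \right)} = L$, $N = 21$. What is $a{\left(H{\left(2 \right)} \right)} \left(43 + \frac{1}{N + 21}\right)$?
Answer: $\frac{1807}{56} \approx 32.268$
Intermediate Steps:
$a{\left(x \right)} = \frac{1 + x}{2 x}$
$a{\left(H{\left(2 \right)} \right)} \left(43 + \frac{1}{N + 21}\right) = \frac{1 + 2}{2 \cdot 2} \left(43 + \frac{1}{21 + 21}\right) = \frac{1}{2} \cdot \frac{1}{2} \cdot 3 \left(43 + \frac{1}{42}\right) = \frac{3 \left(43 + \frac{1}{42}\right)}{4} = \frac{3}{4} \cdot \frac{1807}{42} = \frac{1807}{56}$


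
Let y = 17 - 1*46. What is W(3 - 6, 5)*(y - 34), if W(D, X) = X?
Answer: -315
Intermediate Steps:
y = -29 (y = 17 - 46 = -29)
W(3 - 6, 5)*(y - 34) = 5*(-29 - 34) = 5*(-63) = -315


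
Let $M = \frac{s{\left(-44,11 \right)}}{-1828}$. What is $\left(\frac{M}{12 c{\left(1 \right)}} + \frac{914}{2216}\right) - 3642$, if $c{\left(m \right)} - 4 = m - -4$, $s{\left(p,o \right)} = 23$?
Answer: $- \frac{199145494295}{54686448} \approx -3641.6$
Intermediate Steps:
$M = - \frac{23}{1828}$ ($M = \frac{23}{-1828} = 23 \left(- \frac{1}{1828}\right) = - \frac{23}{1828} \approx -0.012582$)
$c{\left(m \right)} = 8 + m$ ($c{\left(m \right)} = 4 + \left(m - -4\right) = 4 + \left(m + 4\right) = 4 + \left(4 + m\right) = 8 + m$)
$\left(\frac{M}{12 c{\left(1 \right)}} + \frac{914}{2216}\right) - 3642 = \left(- \frac{23}{1828 \cdot 12 \left(8 + 1\right)} + \frac{914}{2216}\right) - 3642 = \left(- \frac{23}{1828 \cdot 12 \cdot 9} + 914 \cdot \frac{1}{2216}\right) - 3642 = \left(- \frac{23}{1828 \cdot 108} + \frac{457}{1108}\right) - 3642 = \left(\left(- \frac{23}{1828}\right) \frac{1}{108} + \frac{457}{1108}\right) - 3642 = \left(- \frac{23}{197424} + \frac{457}{1108}\right) - 3642 = \frac{22549321}{54686448} - 3642 = - \frac{199145494295}{54686448}$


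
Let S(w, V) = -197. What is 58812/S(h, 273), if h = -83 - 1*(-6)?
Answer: -58812/197 ≈ -298.54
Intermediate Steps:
h = -77 (h = -83 + 6 = -77)
58812/S(h, 273) = 58812/(-197) = 58812*(-1/197) = -58812/197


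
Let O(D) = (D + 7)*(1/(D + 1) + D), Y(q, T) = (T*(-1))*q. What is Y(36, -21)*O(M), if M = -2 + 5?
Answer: 24570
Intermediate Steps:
M = 3
Y(q, T) = -T*q (Y(q, T) = (-T)*q = -T*q)
O(D) = (7 + D)*(D + 1/(1 + D)) (O(D) = (7 + D)*(1/(1 + D) + D) = (7 + D)*(D + 1/(1 + D)))
Y(36, -21)*O(M) = (-1*(-21)*36)*((7 + 3³ + 8*3 + 8*3²)/(1 + 3)) = 756*((7 + 27 + 24 + 8*9)/4) = 756*((7 + 27 + 24 + 72)/4) = 756*((¼)*130) = 756*(65/2) = 24570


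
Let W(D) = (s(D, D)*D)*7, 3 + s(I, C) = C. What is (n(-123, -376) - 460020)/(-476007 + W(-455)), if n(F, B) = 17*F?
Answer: -462111/982723 ≈ -0.47024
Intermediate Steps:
s(I, C) = -3 + C
W(D) = 7*D*(-3 + D) (W(D) = ((-3 + D)*D)*7 = (D*(-3 + D))*7 = 7*D*(-3 + D))
(n(-123, -376) - 460020)/(-476007 + W(-455)) = (17*(-123) - 460020)/(-476007 + 7*(-455)*(-3 - 455)) = (-2091 - 460020)/(-476007 + 7*(-455)*(-458)) = -462111/(-476007 + 1458730) = -462111/982723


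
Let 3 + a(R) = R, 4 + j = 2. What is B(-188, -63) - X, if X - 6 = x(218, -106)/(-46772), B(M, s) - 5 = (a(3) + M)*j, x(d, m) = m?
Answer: 8769697/23386 ≈ 375.00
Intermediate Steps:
j = -2 (j = -4 + 2 = -2)
a(R) = -3 + R
B(M, s) = 5 - 2*M (B(M, s) = 5 + ((-3 + 3) + M)*(-2) = 5 + (0 + M)*(-2) = 5 + M*(-2) = 5 - 2*M)
X = 140369/23386 (X = 6 - 106/(-46772) = 6 - 106*(-1/46772) = 6 + 53/23386 = 140369/23386 ≈ 6.0023)
B(-188, -63) - X = (5 - 2*(-188)) - 1*140369/23386 = (5 + 376) - 140369/23386 = 381 - 140369/23386 = 8769697/23386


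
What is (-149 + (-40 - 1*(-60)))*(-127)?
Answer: 16383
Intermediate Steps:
(-149 + (-40 - 1*(-60)))*(-127) = (-149 + (-40 + 60))*(-127) = (-149 + 20)*(-127) = -129*(-127) = 16383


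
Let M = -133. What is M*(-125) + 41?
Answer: 16666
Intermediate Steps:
M*(-125) + 41 = -133*(-125) + 41 = 16625 + 41 = 16666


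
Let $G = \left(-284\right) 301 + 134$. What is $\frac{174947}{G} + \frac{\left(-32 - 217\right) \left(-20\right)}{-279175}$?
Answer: $- \frac{1970634869}{953103450} \approx -2.0676$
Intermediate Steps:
$G = -85350$ ($G = -85484 + 134 = -85350$)
$\frac{174947}{G} + \frac{\left(-32 - 217\right) \left(-20\right)}{-279175} = \frac{174947}{-85350} + \frac{\left(-32 - 217\right) \left(-20\right)}{-279175} = 174947 \left(- \frac{1}{85350}\right) + \left(-249\right) \left(-20\right) \left(- \frac{1}{279175}\right) = - \frac{174947}{85350} + 4980 \left(- \frac{1}{279175}\right) = - \frac{174947}{85350} - \frac{996}{55835} = - \frac{1970634869}{953103450}$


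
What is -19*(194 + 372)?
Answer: -10754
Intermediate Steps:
-19*(194 + 372) = -19*566 = -10754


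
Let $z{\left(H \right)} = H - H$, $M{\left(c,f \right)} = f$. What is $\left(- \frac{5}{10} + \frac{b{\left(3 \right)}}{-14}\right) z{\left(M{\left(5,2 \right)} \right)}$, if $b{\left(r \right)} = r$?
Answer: $0$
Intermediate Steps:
$z{\left(H \right)} = 0$
$\left(- \frac{5}{10} + \frac{b{\left(3 \right)}}{-14}\right) z{\left(M{\left(5,2 \right)} \right)} = \left(- \frac{5}{10} + \frac{3}{-14}\right) 0 = \left(\left(-5\right) \frac{1}{10} + 3 \left(- \frac{1}{14}\right)\right) 0 = \left(- \frac{1}{2} - \frac{3}{14}\right) 0 = \left(- \frac{5}{7}\right) 0 = 0$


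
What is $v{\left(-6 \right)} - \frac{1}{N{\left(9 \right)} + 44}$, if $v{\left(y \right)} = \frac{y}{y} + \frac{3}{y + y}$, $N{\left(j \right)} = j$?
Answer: $\frac{155}{212} \approx 0.73113$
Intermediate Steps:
$v{\left(y \right)} = 1 + \frac{3}{2 y}$
$v{\left(-6 \right)} - \frac{1}{N{\left(9 \right)} + 44} = \frac{\frac{3}{2} - 6}{-6} - \frac{1}{9 + 44} = \left(- \frac{1}{6}\right) \left(- \frac{9}{2}\right) - \frac{1}{53} = \frac{3}{4} - \frac{1}{53} = \frac{155}{212}$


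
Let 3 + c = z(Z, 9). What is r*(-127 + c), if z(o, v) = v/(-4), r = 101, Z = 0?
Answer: -53429/4 ≈ -13357.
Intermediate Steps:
z(o, v) = -v/4 (z(o, v) = v*(-1/4) = -v/4)
c = -21/4 (c = -3 - 1/4*9 = -3 - 9/4 = -21/4 ≈ -5.2500)
r*(-127 + c) = 101*(-127 - 21/4) = 101*(-529/4) = -53429/4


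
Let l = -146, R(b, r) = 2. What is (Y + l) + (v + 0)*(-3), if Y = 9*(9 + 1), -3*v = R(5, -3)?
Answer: -54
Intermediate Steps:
v = -2/3 (v = -1/3*2 = -2/3 ≈ -0.66667)
Y = 90 (Y = 9*10 = 90)
(Y + l) + (v + 0)*(-3) = (90 - 146) + (-2/3 + 0)*(-3) = -56 - 2/3*(-3) = -56 + 2 = -54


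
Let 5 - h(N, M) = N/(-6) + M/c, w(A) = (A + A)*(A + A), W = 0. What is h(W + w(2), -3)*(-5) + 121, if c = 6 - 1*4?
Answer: 451/6 ≈ 75.167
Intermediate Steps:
c = 2 (c = 6 - 4 = 2)
w(A) = 4*A² (w(A) = (2*A)*(2*A) = 4*A²)
h(N, M) = 5 - M/2 + N/6 (h(N, M) = 5 - (N/(-6) + M/2) = 5 - (N*(-⅙) + M*(½)) = 5 - (-N/6 + M/2) = 5 - (M/2 - N/6) = 5 + (-M/2 + N/6) = 5 - M/2 + N/6)
h(W + w(2), -3)*(-5) + 121 = (5 - ½*(-3) + (0 + 4*2²)/6)*(-5) + 121 = (5 + 3/2 + (0 + 4*4)/6)*(-5) + 121 = (5 + 3/2 + (0 + 16)/6)*(-5) + 121 = (5 + 3/2 + (⅙)*16)*(-5) + 121 = (5 + 3/2 + 8/3)*(-5) + 121 = (55/6)*(-5) + 121 = -275/6 + 121 = 451/6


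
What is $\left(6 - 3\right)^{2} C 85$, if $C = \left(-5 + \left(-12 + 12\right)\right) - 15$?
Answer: $-15300$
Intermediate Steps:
$C = -20$ ($C = \left(-5 + 0\right) - 15 = -5 - 15 = -20$)
$\left(6 - 3\right)^{2} C 85 = \left(6 - 3\right)^{2} \left(-20\right) 85 = 3^{2} \left(-20\right) 85 = 9 \left(-20\right) 85 = \left(-180\right) 85 = -15300$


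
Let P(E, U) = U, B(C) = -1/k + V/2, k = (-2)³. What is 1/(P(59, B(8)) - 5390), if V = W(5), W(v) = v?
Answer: -8/43099 ≈ -0.00018562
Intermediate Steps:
k = -8
V = 5
B(C) = 21/8 (B(C) = -1/(-8) + 5/2 = -1*(-⅛) + 5*(½) = ⅛ + 5/2 = 21/8)
1/(P(59, B(8)) - 5390) = 1/(21/8 - 5390) = 1/(-43099/8) = -8/43099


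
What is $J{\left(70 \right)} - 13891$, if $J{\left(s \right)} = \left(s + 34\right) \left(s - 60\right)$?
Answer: $-12851$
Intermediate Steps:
$J{\left(s \right)} = \left(-60 + s\right) \left(34 + s\right)$ ($J{\left(s \right)} = \left(34 + s\right) \left(-60 + s\right) = \left(-60 + s\right) \left(34 + s\right)$)
$J{\left(70 \right)} - 13891 = \left(-2040 + 70^{2} - 1820\right) - 13891 = \left(-2040 + 4900 - 1820\right) - 13891 = 1040 - 13891 = -12851$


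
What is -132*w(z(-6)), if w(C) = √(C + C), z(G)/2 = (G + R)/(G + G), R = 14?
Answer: -88*I*√6 ≈ -215.56*I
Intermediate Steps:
z(G) = (14 + G)/G (z(G) = 2*((G + 14)/(G + G)) = 2*((14 + G)/((2*G))) = 2*((14 + G)*(1/(2*G))) = 2*((14 + G)/(2*G)) = (14 + G)/G)
w(C) = √2*√C (w(C) = √(2*C) = √2*√C)
-132*w(z(-6)) = -132*√2*√((14 - 6)/(-6)) = -132*√2*√(-⅙*8) = -132*√2*√(-4/3) = -132*√2*2*I*√3/3 = -88*I*√6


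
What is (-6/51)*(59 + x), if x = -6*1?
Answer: -106/17 ≈ -6.2353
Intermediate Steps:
x = -6
(-6/51)*(59 + x) = (-6/51)*(59 - 6) = -6*1/51*53 = -2/17*53 = -106/17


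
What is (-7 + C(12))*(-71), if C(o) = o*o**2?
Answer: -122191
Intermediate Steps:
C(o) = o**3
(-7 + C(12))*(-71) = (-7 + 12**3)*(-71) = (-7 + 1728)*(-71) = 1721*(-71) = -122191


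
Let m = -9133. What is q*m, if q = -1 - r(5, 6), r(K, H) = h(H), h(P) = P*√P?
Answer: 9133 + 54798*√6 ≈ 1.4336e+5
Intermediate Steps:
h(P) = P^(3/2)
r(K, H) = H^(3/2)
q = -1 - 6*√6 (q = -1 - 6^(3/2) = -1 - 6*√6 ≈ -15.697)
q*m = (-1 - 6*√6)*(-9133) = 9133 + 54798*√6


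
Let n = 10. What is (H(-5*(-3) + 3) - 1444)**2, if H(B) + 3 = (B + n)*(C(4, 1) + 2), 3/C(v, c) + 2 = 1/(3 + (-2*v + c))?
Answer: 18361225/9 ≈ 2.0401e+6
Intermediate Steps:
C(v, c) = 3/(-2 + 1/(3 + c - 2*v)) (C(v, c) = 3/(-2 + 1/(3 + (-2*v + c))) = 3/(-2 + 1/(3 + (c - 2*v))) = 3/(-2 + 1/(3 + c - 2*v)))
H(B) = 11/3 + 2*B/3 (H(B) = -3 + (B + 10)*(3*(-3 - 1*1 + 2*4)/(5 - 4*4 + 2*1) + 2) = -3 + (10 + B)*(3*(-3 - 1 + 8)/(5 - 16 + 2) + 2) = -3 + (10 + B)*(3*4/(-9) + 2) = -3 + (10 + B)*(3*(-1/9)*4 + 2) = -3 + (10 + B)*(-4/3 + 2) = -3 + (10 + B)*(2/3) = -3 + (20/3 + 2*B/3) = 11/3 + 2*B/3)
(H(-5*(-3) + 3) - 1444)**2 = ((11/3 + 2*(-5*(-3) + 3)/3) - 1444)**2 = ((11/3 + 2*(15 + 3)/3) - 1444)**2 = ((11/3 + (2/3)*18) - 1444)**2 = ((11/3 + 12) - 1444)**2 = (47/3 - 1444)**2 = (-4285/3)**2 = 18361225/9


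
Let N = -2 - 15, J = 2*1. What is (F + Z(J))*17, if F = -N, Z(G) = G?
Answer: 323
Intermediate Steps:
J = 2
N = -17
F = 17 (F = -1*(-17) = 17)
(F + Z(J))*17 = (17 + 2)*17 = 19*17 = 323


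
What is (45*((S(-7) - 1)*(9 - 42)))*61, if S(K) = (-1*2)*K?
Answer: -1177605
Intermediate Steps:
S(K) = -2*K
(45*((S(-7) - 1)*(9 - 42)))*61 = (45*((-2*(-7) - 1)*(9 - 42)))*61 = (45*((14 - 1)*(-33)))*61 = (45*(13*(-33)))*61 = (45*(-429))*61 = -19305*61 = -1177605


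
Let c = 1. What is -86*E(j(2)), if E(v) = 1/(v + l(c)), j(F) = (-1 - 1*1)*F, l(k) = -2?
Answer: 43/3 ≈ 14.333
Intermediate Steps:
j(F) = -2*F (j(F) = (-1 - 1)*F = -2*F)
E(v) = 1/(-2 + v) (E(v) = 1/(v - 2) = 1/(-2 + v))
-86*E(j(2)) = -86/(-2 - 2*2) = -86/(-2 - 4) = -86/(-6) = -86*(-1/6) = 43/3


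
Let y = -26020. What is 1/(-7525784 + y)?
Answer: -1/7551804 ≈ -1.3242e-7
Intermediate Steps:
1/(-7525784 + y) = 1/(-7525784 - 26020) = 1/(-7551804) = -1/7551804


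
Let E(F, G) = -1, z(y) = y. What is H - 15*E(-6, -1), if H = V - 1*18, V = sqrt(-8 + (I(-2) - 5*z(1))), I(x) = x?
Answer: -3 + I*sqrt(15) ≈ -3.0 + 3.873*I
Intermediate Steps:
V = I*sqrt(15) (V = sqrt(-8 + (-2 - 5*1)) = sqrt(-8 + (-2 - 5)) = sqrt(-8 - 7) = sqrt(-15) = I*sqrt(15) ≈ 3.873*I)
H = -18 + I*sqrt(15) (H = I*sqrt(15) - 1*18 = I*sqrt(15) - 18 = -18 + I*sqrt(15) ≈ -18.0 + 3.873*I)
H - 15*E(-6, -1) = (-18 + I*sqrt(15)) - 15*(-1) = (-18 + I*sqrt(15)) + 15 = -3 + I*sqrt(15)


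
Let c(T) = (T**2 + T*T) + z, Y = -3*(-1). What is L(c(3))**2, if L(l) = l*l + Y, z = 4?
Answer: 237169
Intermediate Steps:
Y = 3
c(T) = 4 + 2*T**2 (c(T) = (T**2 + T*T) + 4 = (T**2 + T**2) + 4 = 2*T**2 + 4 = 4 + 2*T**2)
L(l) = 3 + l**2 (L(l) = l*l + 3 = l**2 + 3 = 3 + l**2)
L(c(3))**2 = (3 + (4 + 2*3**2)**2)**2 = (3 + (4 + 2*9)**2)**2 = (3 + (4 + 18)**2)**2 = (3 + 22**2)**2 = (3 + 484)**2 = 487**2 = 237169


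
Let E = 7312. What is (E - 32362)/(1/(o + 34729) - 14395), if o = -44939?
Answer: 255760500/146972951 ≈ 1.7402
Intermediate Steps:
(E - 32362)/(1/(o + 34729) - 14395) = (7312 - 32362)/(1/(-44939 + 34729) - 14395) = -25050/(1/(-10210) - 14395) = -25050/(-1/10210 - 14395) = -25050/(-146972951/10210) = -25050*(-10210/146972951) = 255760500/146972951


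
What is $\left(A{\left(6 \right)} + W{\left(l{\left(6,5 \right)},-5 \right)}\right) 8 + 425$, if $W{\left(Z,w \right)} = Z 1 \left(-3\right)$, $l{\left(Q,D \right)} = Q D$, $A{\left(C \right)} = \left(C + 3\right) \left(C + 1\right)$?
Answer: $209$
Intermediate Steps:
$A{\left(C \right)} = \left(1 + C\right) \left(3 + C\right)$ ($A{\left(C \right)} = \left(3 + C\right) \left(1 + C\right) = \left(1 + C\right) \left(3 + C\right)$)
$l{\left(Q,D \right)} = D Q$
$W{\left(Z,w \right)} = - 3 Z$ ($W{\left(Z,w \right)} = Z \left(-3\right) = - 3 Z$)
$\left(A{\left(6 \right)} + W{\left(l{\left(6,5 \right)},-5 \right)}\right) 8 + 425 = \left(\left(3 + 6^{2} + 4 \cdot 6\right) - 3 \cdot 5 \cdot 6\right) 8 + 425 = \left(\left(3 + 36 + 24\right) - 90\right) 8 + 425 = \left(63 - 90\right) 8 + 425 = \left(-27\right) 8 + 425 = -216 + 425 = 209$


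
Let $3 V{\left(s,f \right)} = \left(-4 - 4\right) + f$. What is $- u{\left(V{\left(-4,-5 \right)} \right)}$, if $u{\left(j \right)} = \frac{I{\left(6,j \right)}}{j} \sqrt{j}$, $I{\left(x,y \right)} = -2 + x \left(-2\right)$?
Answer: $- \frac{14 i \sqrt{39}}{13} \approx - 6.7254 i$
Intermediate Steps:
$V{\left(s,f \right)} = - \frac{8}{3} + \frac{f}{3}$ ($V{\left(s,f \right)} = \frac{\left(-4 - 4\right) + f}{3} = \frac{-8 + f}{3} = - \frac{8}{3} + \frac{f}{3}$)
$I{\left(x,y \right)} = -2 - 2 x$
$u{\left(j \right)} = - \frac{14}{\sqrt{j}}$ ($u{\left(j \right)} = \frac{-2 - 12}{j} \sqrt{j} = - \frac{14}{j} \sqrt{j} = - \frac{14}{\sqrt{j}}$)
$- u{\left(V{\left(-4,-5 \right)} \right)} = - \frac{-14}{\sqrt{- \frac{8}{3} + \frac{1}{3} \left(-5\right)}} = - \frac{-14}{\sqrt{- \frac{8}{3} - \frac{5}{3}}} = - \frac{-14}{\frac{1}{3} i \sqrt{39}} = - \left(-14\right) \left(- \frac{i \sqrt{39}}{13}\right) = - \frac{14 i \sqrt{39}}{13}$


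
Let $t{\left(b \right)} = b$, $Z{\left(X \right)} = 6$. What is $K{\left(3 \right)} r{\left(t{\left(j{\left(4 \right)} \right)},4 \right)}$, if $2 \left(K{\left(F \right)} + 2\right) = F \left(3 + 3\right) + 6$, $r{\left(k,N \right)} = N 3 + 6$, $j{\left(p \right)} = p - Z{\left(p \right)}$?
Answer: $180$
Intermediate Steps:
$j{\left(p \right)} = -6 + p$ ($j{\left(p \right)} = p - 6 = -6 + p$)
$r{\left(k,N \right)} = 6 + 3 N$ ($r{\left(k,N \right)} = 3 N + 6 = 6 + 3 N$)
$K{\left(F \right)} = 1 + 3 F$ ($K{\left(F \right)} = -2 + \frac{F \left(3 + 3\right) + 6}{2} = -2 + \frac{F 6 + 6}{2} = -2 + \frac{6 F + 6}{2} = -2 + \frac{6 + 6 F}{2} = -2 + \left(3 + 3 F\right) = 1 + 3 F$)
$K{\left(3 \right)} r{\left(t{\left(j{\left(4 \right)} \right)},4 \right)} = \left(1 + 3 \cdot 3\right) \left(6 + 3 \cdot 4\right) = \left(1 + 9\right) \left(6 + 12\right) = 10 \cdot 18 = 180$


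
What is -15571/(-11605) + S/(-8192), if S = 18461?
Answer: -86682273/95068160 ≈ -0.91179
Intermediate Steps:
-15571/(-11605) + S/(-8192) = -15571/(-11605) + 18461/(-8192) = -15571*(-1/11605) + 18461*(-1/8192) = 15571/11605 - 18461/8192 = -86682273/95068160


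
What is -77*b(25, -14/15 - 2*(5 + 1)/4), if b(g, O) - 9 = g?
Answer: -2618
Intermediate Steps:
b(g, O) = 9 + g
-77*b(25, -14/15 - 2*(5 + 1)/4) = -77*(9 + 25) = -77*34 = -2618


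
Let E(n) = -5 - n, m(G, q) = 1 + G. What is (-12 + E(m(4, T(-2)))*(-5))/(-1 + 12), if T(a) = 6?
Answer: 38/11 ≈ 3.4545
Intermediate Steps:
(-12 + E(m(4, T(-2)))*(-5))/(-1 + 12) = (-12 + (-5 - (1 + 4))*(-5))/(-1 + 12) = (-12 + (-5 - 1*5)*(-5))/11 = (-12 + (-5 - 5)*(-5))/11 = (-12 - 10*(-5))/11 = (-12 + 50)/11 = (1/11)*38 = 38/11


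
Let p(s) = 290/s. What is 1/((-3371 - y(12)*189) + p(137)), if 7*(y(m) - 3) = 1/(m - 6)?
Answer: -274/1079665 ≈ -0.00025378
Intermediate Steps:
y(m) = 3 + 1/(7*(-6 + m)) (y(m) = 3 + 1/(7*(m - 6)) = 3 + 1/(7*(-6 + m)))
1/((-3371 - y(12)*189) + p(137)) = 1/((-3371 - (-125 + 21*12)/(7*(-6 + 12))*189) + 290/137) = 1/((-3371 - (⅐)*(-125 + 252)/6*189) + 290*(1/137)) = 1/((-3371 - (⅐)*(⅙)*127*189) + 290/137) = 1/((-3371 - 127*189/42) + 290/137) = 1/((-3371 - 1*1143/2) + 290/137) = 1/((-3371 - 1143/2) + 290/137) = 1/(-7885/2 + 290/137) = 1/(-1079665/274) = -274/1079665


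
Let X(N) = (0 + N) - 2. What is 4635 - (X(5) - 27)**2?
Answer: 4059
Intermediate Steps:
X(N) = -2 + N (X(N) = N - 2 = -2 + N)
4635 - (X(5) - 27)**2 = 4635 - ((-2 + 5) - 27)**2 = 4635 - (3 - 27)**2 = 4635 - 1*(-24)**2 = 4635 - 1*576 = 4635 - 576 = 4059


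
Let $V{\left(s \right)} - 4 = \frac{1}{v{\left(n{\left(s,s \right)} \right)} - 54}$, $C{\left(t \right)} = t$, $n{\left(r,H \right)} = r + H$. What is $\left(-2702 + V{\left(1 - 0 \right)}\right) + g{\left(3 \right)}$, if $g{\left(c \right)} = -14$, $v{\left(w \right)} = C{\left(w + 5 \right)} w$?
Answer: $- \frac{108481}{40} \approx -2712.0$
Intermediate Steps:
$n{\left(r,H \right)} = H + r$
$v{\left(w \right)} = w \left(5 + w\right)$ ($v{\left(w \right)} = \left(w + 5\right) w = \left(5 + w\right) w = w \left(5 + w\right)$)
$V{\left(s \right)} = 4 + \frac{1}{-54 + 2 s \left(5 + 2 s\right)}$ ($V{\left(s \right)} = 4 + \frac{1}{\left(s + s\right) \left(5 + \left(s + s\right)\right) - 54} = 4 + \frac{1}{2 s \left(5 + 2 s\right) - 54} = 4 + \frac{1}{-54 + 2 s \left(5 + 2 s\right)}$)
$\left(-2702 + V{\left(1 - 0 \right)}\right) + g{\left(3 \right)} = \left(-2702 + \frac{-215 + 8 \left(1 - 0\right) \left(5 + 2 \left(1 - 0\right)\right)}{2 \left(-27 + \left(1 - 0\right) \left(5 + 2 \left(1 - 0\right)\right)\right)}\right) - 14 = \left(-2702 + \frac{-215 + 8 \left(1 + 0\right) \left(5 + 2 \left(1 + 0\right)\right)}{2 \left(-27 + \left(1 + 0\right) \left(5 + 2 \left(1 + 0\right)\right)\right)}\right) - 14 = \left(-2702 + \frac{-215 + 8 \cdot 1 \left(5 + 2 \cdot 1\right)}{2 \left(-27 + 1 \left(5 + 2 \cdot 1\right)\right)}\right) - 14 = \left(-2702 + \frac{-215 + 8 \cdot 1 \left(5 + 2\right)}{2 \left(-27 + 1 \left(5 + 2\right)\right)}\right) - 14 = \left(-2702 + \frac{-215 + 8 \cdot 1 \cdot 7}{2 \left(-27 + 1 \cdot 7\right)}\right) - 14 = \left(-2702 + \frac{-215 + 56}{2 \left(-27 + 7\right)}\right) - 14 = \left(-2702 + \frac{1}{2} \frac{1}{-20} \left(-159\right)\right) - 14 = \left(-2702 + \frac{1}{2} \left(- \frac{1}{20}\right) \left(-159\right)\right) - 14 = \left(-2702 + \frac{159}{40}\right) - 14 = - \frac{107921}{40} - 14 = - \frac{108481}{40}$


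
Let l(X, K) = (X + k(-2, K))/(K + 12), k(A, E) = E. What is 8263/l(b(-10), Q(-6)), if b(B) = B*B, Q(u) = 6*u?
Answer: -24789/8 ≈ -3098.6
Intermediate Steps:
b(B) = B²
l(X, K) = (K + X)/(12 + K) (l(X, K) = (X + K)/(K + 12) = (K + X)/(12 + K))
8263/l(b(-10), Q(-6)) = 8263/(((6*(-6) + (-10)²)/(12 + 6*(-6)))) = 8263/(((-36 + 100)/(12 - 36))) = 8263/((64/(-24))) = 8263/((-1/24*64)) = 8263/(-8/3) = 8263*(-3/8) = -24789/8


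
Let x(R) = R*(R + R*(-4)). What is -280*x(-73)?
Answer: 4476360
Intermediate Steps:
x(R) = -3*R² (x(R) = R*(R - 4*R) = R*(-3*R) = -3*R²)
-280*x(-73) = -(-840)*(-73)² = -(-840)*5329 = -280*(-15987) = 4476360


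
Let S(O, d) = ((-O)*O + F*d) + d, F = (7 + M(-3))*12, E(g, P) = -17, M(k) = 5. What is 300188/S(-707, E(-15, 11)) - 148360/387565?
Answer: -19086566726/19467932541 ≈ -0.98041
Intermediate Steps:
F = 144 (F = (7 + 5)*12 = 12*12 = 144)
S(O, d) = -O² + 145*d (S(O, d) = ((-O)*O + 144*d) + d = (-O² + 144*d) + d = -O² + 145*d)
300188/S(-707, E(-15, 11)) - 148360/387565 = 300188/(-1*(-707)² + 145*(-17)) - 148360/387565 = 300188/(-1*499849 - 2465) - 148360*1/387565 = 300188/(-499849 - 2465) - 29672/77513 = 300188/(-502314) - 29672/77513 = 300188*(-1/502314) - 29672/77513 = -150094/251157 - 29672/77513 = -19086566726/19467932541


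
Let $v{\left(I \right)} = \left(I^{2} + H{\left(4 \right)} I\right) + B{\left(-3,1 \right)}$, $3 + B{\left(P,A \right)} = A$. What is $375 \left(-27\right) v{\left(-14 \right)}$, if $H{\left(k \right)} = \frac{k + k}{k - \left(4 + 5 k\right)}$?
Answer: $-2020950$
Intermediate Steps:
$B{\left(P,A \right)} = -3 + A$
$H{\left(k \right)} = \frac{2 k}{-4 - 4 k}$ ($H{\left(k \right)} = \frac{2 k}{k - \left(4 + 5 k\right)} = \frac{2 k}{-4 - 4 k}$)
$v{\left(I \right)} = -2 + I^{2} - \frac{2 I}{5}$ ($v{\left(I \right)} = \left(I^{2} + \left(-1\right) 4 \frac{1}{2 + 2 \cdot 4} I\right) + \left(-3 + 1\right) = \left(I^{2} + \left(-1\right) 4 \frac{1}{2 + 8} I\right) - 2 = \left(I^{2} + \left(-1\right) 4 \cdot \frac{1}{10} I\right) - 2 = \left(I^{2} - \frac{2 I}{5}\right) - 2 = -2 + I^{2} - \frac{2 I}{5}$)
$375 \left(-27\right) v{\left(-14 \right)} = 375 \left(-27\right) \left(-2 + \left(-14\right)^{2} - - \frac{28}{5}\right) = - 10125 \left(-2 + 196 + \frac{28}{5}\right) = \left(-10125\right) \frac{998}{5} = -2020950$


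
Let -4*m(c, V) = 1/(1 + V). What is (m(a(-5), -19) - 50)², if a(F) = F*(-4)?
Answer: 12952801/5184 ≈ 2498.6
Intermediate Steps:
a(F) = -4*F
m(c, V) = -1/(4*(1 + V))
(m(a(-5), -19) - 50)² = (-1/(4 + 4*(-19)) - 50)² = (-1/(4 - 76) - 50)² = (-1/(-72) - 50)² = (-1*(-1/72) - 50)² = (1/72 - 50)² = (-3599/72)² = 12952801/5184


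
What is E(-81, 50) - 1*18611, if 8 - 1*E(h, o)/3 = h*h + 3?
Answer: -38279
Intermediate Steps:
E(h, o) = 15 - 3*h**2 (E(h, o) = 24 - 3*(h*h + 3) = 24 - 3*(h**2 + 3) = 24 - 3*(3 + h**2) = 24 + (-9 - 3*h**2) = 15 - 3*h**2)
E(-81, 50) - 1*18611 = (15 - 3*(-81)**2) - 1*18611 = (15 - 3*6561) - 18611 = (15 - 19683) - 18611 = -19668 - 18611 = -38279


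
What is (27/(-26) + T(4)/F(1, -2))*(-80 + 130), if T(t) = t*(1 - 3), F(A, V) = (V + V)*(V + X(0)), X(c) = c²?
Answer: -1325/13 ≈ -101.92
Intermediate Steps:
F(A, V) = 2*V² (F(A, V) = (V + V)*(V + 0²) = (2*V)*(V + 0) = (2*V)*V = 2*V²)
T(t) = -2*t (T(t) = t*(-2) = -2*t)
(27/(-26) + T(4)/F(1, -2))*(-80 + 130) = (27/(-26) + (-2*4)/((2*(-2)²)))*(-80 + 130) = (27*(-1/26) - 8/(2*4))*50 = (-27/26 - 8/8)*50 = (-27/26 - 8*⅛)*50 = (-27/26 - 1)*50 = -53/26*50 = -1325/13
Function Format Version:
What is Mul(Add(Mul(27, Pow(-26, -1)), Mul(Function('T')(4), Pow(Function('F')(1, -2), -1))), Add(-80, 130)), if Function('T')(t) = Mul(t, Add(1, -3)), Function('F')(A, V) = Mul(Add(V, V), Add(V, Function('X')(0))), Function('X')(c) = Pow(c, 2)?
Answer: Rational(-1325, 13) ≈ -101.92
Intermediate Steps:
Function('F')(A, V) = Mul(2, Pow(V, 2)) (Function('F')(A, V) = Mul(Add(V, V), Add(V, Pow(0, 2))) = Mul(Mul(2, V), Add(V, 0)) = Mul(Mul(2, V), V) = Mul(2, Pow(V, 2)))
Function('T')(t) = Mul(-2, t) (Function('T')(t) = Mul(t, -2) = Mul(-2, t))
Mul(Add(Mul(27, Pow(-26, -1)), Mul(Function('T')(4), Pow(Function('F')(1, -2), -1))), Add(-80, 130)) = Mul(Add(Mul(27, Pow(-26, -1)), Mul(Mul(-2, 4), Pow(Mul(2, Pow(-2, 2)), -1))), Add(-80, 130)) = Mul(Add(Mul(27, Rational(-1, 26)), Mul(-8, Pow(Mul(2, 4), -1))), 50) = Mul(Add(Rational(-27, 26), Mul(-8, Pow(8, -1))), 50) = Mul(Add(Rational(-27, 26), Mul(-8, Rational(1, 8))), 50) = Mul(Add(Rational(-27, 26), -1), 50) = Mul(Rational(-53, 26), 50) = Rational(-1325, 13)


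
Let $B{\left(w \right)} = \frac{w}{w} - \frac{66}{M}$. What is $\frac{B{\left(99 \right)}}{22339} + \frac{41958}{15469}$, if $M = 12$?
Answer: $\frac{1874460303}{691123982} \approx 2.7122$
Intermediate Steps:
$B{\left(w \right)} = - \frac{9}{2}$ ($B{\left(w \right)} = \frac{w}{w} - \frac{66}{12} = 1 - \frac{11}{2} = - \frac{9}{2}$)
$\frac{B{\left(99 \right)}}{22339} + \frac{41958}{15469} = - \frac{9}{2 \cdot 22339} + \frac{41958}{15469} = \left(- \frac{9}{2}\right) \frac{1}{22339} + 41958 \cdot \frac{1}{15469} = - \frac{9}{44678} + \frac{41958}{15469} = \frac{1874460303}{691123982}$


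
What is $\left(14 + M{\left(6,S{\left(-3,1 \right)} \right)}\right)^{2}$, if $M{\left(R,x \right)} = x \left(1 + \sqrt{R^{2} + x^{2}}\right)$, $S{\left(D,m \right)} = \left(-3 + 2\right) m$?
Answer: $\left(13 - \sqrt{37}\right)^{2} \approx 47.848$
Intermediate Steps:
$S{\left(D,m \right)} = - m$
$\left(14 + M{\left(6,S{\left(-3,1 \right)} \right)}\right)^{2} = \left(14 + \left(-1\right) 1 \left(1 + \sqrt{6^{2} + \left(\left(-1\right) 1\right)^{2}}\right)\right)^{2} = \left(14 - \left(1 + \sqrt{36 + \left(-1\right)^{2}}\right)\right)^{2} = \left(14 - \left(1 + \sqrt{36 + 1}\right)\right)^{2} = \left(14 - \left(1 + \sqrt{37}\right)\right)^{2} = \left(13 - \sqrt{37}\right)^{2}$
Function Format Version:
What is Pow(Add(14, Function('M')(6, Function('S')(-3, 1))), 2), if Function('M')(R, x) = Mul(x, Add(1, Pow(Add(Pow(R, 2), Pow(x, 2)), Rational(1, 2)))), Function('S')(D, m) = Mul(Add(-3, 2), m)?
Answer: Pow(Add(13, Mul(-1, Pow(37, Rational(1, 2)))), 2) ≈ 47.848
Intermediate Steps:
Function('S')(D, m) = Mul(-1, m)
Pow(Add(14, Function('M')(6, Function('S')(-3, 1))), 2) = Pow(Add(14, Mul(Mul(-1, 1), Add(1, Pow(Add(Pow(6, 2), Pow(Mul(-1, 1), 2)), Rational(1, 2))))), 2) = Pow(Add(14, Mul(-1, Add(1, Pow(Add(36, Pow(-1, 2)), Rational(1, 2))))), 2) = Pow(Add(14, Mul(-1, Add(1, Pow(Add(36, 1), Rational(1, 2))))), 2) = Pow(Add(14, Mul(-1, Add(1, Pow(37, Rational(1, 2))))), 2) = Pow(Add(14, Add(-1, Mul(-1, Pow(37, Rational(1, 2))))), 2) = Pow(Add(13, Mul(-1, Pow(37, Rational(1, 2)))), 2)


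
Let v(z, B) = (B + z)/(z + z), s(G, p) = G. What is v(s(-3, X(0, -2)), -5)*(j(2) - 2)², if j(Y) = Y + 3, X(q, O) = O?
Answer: 12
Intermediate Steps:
j(Y) = 3 + Y
v(z, B) = (B + z)/(2*z) (v(z, B) = (B + z)/((2*z)) = (B + z)*(1/(2*z)) = (B + z)/(2*z))
v(s(-3, X(0, -2)), -5)*(j(2) - 2)² = ((½)*(-5 - 3)/(-3))*((3 + 2) - 2)² = ((½)*(-⅓)*(-8))*(5 - 2)² = (4/3)*3² = (4/3)*9 = 12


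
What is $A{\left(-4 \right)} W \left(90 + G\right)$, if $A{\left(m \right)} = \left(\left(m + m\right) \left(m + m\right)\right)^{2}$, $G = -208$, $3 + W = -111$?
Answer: $55099392$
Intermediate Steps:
$W = -114$ ($W = -3 - 111 = -114$)
$A{\left(m \right)} = 16 m^{4}$ ($A{\left(m \right)} = \left(2 m 2 m\right)^{2} = \left(4 m^{2}\right)^{2} = 16 m^{4}$)
$A{\left(-4 \right)} W \left(90 + G\right) = 16 \left(-4\right)^{4} \left(- 114 \left(90 - 208\right)\right) = 16 \cdot 256 \left(\left(-114\right) \left(-118\right)\right) = 4096 \cdot 13452 = 55099392$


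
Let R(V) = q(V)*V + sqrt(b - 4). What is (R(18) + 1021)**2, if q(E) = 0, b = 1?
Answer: (1021 + I*sqrt(3))**2 ≈ 1.0424e+6 + 3537.0*I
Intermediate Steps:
R(V) = I*sqrt(3) (R(V) = 0*V + sqrt(1 - 4) = 0 + sqrt(-3) = 0 + I*sqrt(3) = I*sqrt(3))
(R(18) + 1021)**2 = (I*sqrt(3) + 1021)**2 = (1021 + I*sqrt(3))**2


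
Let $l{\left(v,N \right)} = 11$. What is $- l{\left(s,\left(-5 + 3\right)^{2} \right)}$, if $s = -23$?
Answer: $-11$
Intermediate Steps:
$- l{\left(s,\left(-5 + 3\right)^{2} \right)} = \left(-1\right) 11 = -11$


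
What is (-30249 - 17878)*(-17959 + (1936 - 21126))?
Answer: 1787869923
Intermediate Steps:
(-30249 - 17878)*(-17959 + (1936 - 21126)) = -48127*(-17959 - 19190) = -48127*(-37149) = 1787869923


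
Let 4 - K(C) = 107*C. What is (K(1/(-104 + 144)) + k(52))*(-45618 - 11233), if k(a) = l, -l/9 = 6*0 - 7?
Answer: -146277623/40 ≈ -3.6569e+6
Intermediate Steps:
l = 63 (l = -9*(6*0 - 7) = -9*(0 - 7) = -9*(-7) = 63)
k(a) = 63
K(C) = 4 - 107*C
(K(1/(-104 + 144)) + k(52))*(-45618 - 11233) = ((4 - 107/(-104 + 144)) + 63)*(-45618 - 11233) = ((4 - 107/40) + 63)*(-56851) = (53/40 + 63)*(-56851) = (2573/40)*(-56851) = -146277623/40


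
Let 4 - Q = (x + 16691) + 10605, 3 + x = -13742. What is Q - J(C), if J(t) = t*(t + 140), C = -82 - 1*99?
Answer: -20968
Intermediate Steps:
x = -13745 (x = -3 - 13742 = -13745)
Q = -13547 (Q = 4 - ((-13745 + 16691) + 10605) = 4 - (2946 + 10605) = 4 - 1*13551 = 4 - 13551 = -13547)
C = -181 (C = -82 - 99 = -181)
J(t) = t*(140 + t)
Q - J(C) = -13547 - (-181)*(140 - 181) = -13547 - (-181)*(-41) = -13547 - 1*7421 = -13547 - 7421 = -20968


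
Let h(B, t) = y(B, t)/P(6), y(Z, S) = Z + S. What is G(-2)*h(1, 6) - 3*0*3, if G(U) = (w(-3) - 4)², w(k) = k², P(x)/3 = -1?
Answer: -175/3 ≈ -58.333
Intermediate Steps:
P(x) = -3 (P(x) = 3*(-1) = -3)
y(Z, S) = S + Z
h(B, t) = -B/3 - t/3 (h(B, t) = (t + B)/(-3) = (B + t)*(-⅓) = -B/3 - t/3)
G(U) = 25 (G(U) = ((-3)² - 4)² = (9 - 4)² = 5² = 25)
G(-2)*h(1, 6) - 3*0*3 = 25*(-⅓*1 - ⅓*6) - 3*0*3 = 25*(-⅓ - 2) + 0*3 = 25*(-7/3) + 0 = -175/3 + 0 = -175/3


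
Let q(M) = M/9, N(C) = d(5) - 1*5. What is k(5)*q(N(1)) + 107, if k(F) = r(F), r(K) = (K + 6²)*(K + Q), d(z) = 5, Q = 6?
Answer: 107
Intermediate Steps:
N(C) = 0 (N(C) = 5 - 1*5 = 5 - 5 = 0)
r(K) = (6 + K)*(36 + K) (r(K) = (K + 6²)*(K + 6) = (K + 36)*(6 + K) = (36 + K)*(6 + K) = (6 + K)*(36 + K))
k(F) = 216 + F² + 42*F
q(M) = M/9 (q(M) = M*(⅑) = M/9)
k(5)*q(N(1)) + 107 = (216 + 5² + 42*5)*((⅑)*0) + 107 = (216 + 25 + 210)*0 + 107 = 451*0 + 107 = 0 + 107 = 107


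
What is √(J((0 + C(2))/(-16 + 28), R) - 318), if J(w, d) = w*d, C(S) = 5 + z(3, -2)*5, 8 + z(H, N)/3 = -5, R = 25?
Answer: I*√25698/6 ≈ 26.718*I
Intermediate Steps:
z(H, N) = -39 (z(H, N) = -24 + 3*(-5) = -24 - 15 = -39)
C(S) = -190 (C(S) = 5 - 39*5 = 5 - 195 = -190)
J(w, d) = d*w
√(J((0 + C(2))/(-16 + 28), R) - 318) = √(25*((0 - 190)/(-16 + 28)) - 318) = √(25*(-190/12) - 318) = √(25*(-190*1/12) - 318) = √(25*(-95/6) - 318) = √(-2375/6 - 318) = √(-4283/6) = I*√25698/6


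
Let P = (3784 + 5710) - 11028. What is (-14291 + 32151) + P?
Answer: 16326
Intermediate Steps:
P = -1534 (P = 9494 - 11028 = -1534)
(-14291 + 32151) + P = (-14291 + 32151) - 1534 = 17860 - 1534 = 16326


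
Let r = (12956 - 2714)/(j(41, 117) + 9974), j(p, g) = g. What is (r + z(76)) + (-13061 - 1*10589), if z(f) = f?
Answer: -237874992/10091 ≈ -23573.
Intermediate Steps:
r = 10242/10091 (r = (12956 - 2714)/(117 + 9974) = 10242/10091 ≈ 1.0150)
(r + z(76)) + (-13061 - 1*10589) = (10242/10091 + 76) + (-13061 - 1*10589) = 777158/10091 + (-13061 - 10589) = 777158/10091 - 23650 = -237874992/10091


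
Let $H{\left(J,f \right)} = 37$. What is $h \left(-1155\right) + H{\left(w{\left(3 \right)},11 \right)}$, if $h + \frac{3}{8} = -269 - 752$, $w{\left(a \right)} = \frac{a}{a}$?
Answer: $\frac{9437801}{8} \approx 1.1797 \cdot 10^{6}$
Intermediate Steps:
$w{\left(a \right)} = 1$
$h = - \frac{8171}{8}$ ($h = - \frac{3}{8} - 1021 = - \frac{8171}{8} \approx -1021.4$)
$h \left(-1155\right) + H{\left(w{\left(3 \right)},11 \right)} = \left(- \frac{8171}{8}\right) \left(-1155\right) + 37 = \frac{9437505}{8} + 37 = \frac{9437801}{8}$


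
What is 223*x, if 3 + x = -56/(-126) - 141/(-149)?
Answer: -481234/1341 ≈ -358.86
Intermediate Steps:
x = -2158/1341 (x = -3 + (-56/(-126) - 141/(-149)) = -3 + (-56*(-1/126) - 141*(-1/149)) = -3 + (4/9 + 141/149) = -3 + 1865/1341 = -2158/1341 ≈ -1.6092)
223*x = 223*(-2158/1341) = -481234/1341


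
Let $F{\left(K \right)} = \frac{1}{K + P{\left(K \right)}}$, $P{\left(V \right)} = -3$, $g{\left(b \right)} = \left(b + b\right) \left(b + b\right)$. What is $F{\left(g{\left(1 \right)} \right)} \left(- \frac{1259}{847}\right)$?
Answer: $- \frac{1259}{847} \approx -1.4864$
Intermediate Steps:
$g{\left(b \right)} = 4 b^{2}$ ($g{\left(b \right)} = 2 b 2 b = 4 b^{2}$)
$F{\left(K \right)} = \frac{1}{-3 + K}$ ($F{\left(K \right)} = \frac{1}{K - 3} = \frac{1}{-3 + K}$)
$F{\left(g{\left(1 \right)} \right)} \left(- \frac{1259}{847}\right) = \frac{\left(-1259\right) \frac{1}{847}}{-3 + 4 \cdot 1^{2}} = \frac{\left(-1259\right) \frac{1}{847}}{-3 + 4 \cdot 1} = \frac{1}{-3 + 4} \left(- \frac{1259}{847}\right) = 1^{-1} \left(- \frac{1259}{847}\right) = 1 \left(- \frac{1259}{847}\right) = - \frac{1259}{847}$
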